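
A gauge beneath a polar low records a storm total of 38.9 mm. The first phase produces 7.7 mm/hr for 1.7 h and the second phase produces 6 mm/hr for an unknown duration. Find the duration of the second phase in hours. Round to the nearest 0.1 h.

duration ≈ 4.3 h

Known phases: 7.7 × 1.7 = 13.09 mm.
Remaining depth = 38.9 − 13.09 = 25.81 mm.
Duration = 25.81 / 6 = 4.3 h.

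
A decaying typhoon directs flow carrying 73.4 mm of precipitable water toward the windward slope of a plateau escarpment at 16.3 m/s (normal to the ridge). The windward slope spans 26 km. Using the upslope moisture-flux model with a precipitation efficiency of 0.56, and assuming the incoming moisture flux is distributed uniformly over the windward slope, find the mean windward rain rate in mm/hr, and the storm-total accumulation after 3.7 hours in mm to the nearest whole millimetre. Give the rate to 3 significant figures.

R ≈ 92.8 mm/hr; total ≈ 343 mm

Incoming column moisture flux per unit ridge length: F = V × PW = 16.3 × 73.4 = 1196.42 mm·m/s.
Spread over the 26 km slope with efficiency ε = 0.56: R = ε·F/W = 0.56 × 1196.42 / 26000 m = 2.577e-02 mm/s.
R = 2.577e-02 × 3600 = 92.8 mm/hr.
Over 3.7 h: total = 92.8 × 3.7 = 343.36 ≈ 343 mm.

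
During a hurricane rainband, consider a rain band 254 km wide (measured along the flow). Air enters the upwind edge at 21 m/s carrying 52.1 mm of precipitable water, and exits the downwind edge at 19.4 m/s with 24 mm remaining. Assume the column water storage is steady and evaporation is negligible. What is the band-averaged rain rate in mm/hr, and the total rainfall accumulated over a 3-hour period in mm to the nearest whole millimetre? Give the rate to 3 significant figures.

Column moisture flux per unit crosswind length is F = V × PW.
Inflow: F_in = 21 × 52.1 = 1094.1 mm·m/s
Outflow: F_out = 19.4 × 24 = 465.6 mm·m/s
Steady-state rate R = (F_in − F_out)/L = (1094.1 − 465.6) / 254000 m = 2.474e-03 mm/s.
R = 2.474e-03 × 3600 = 8.91 mm/hr.
Over 3 h: total = 8.91 × 3 = 26.73 ≈ 27 mm.

R ≈ 8.91 mm/hr; total ≈ 27 mm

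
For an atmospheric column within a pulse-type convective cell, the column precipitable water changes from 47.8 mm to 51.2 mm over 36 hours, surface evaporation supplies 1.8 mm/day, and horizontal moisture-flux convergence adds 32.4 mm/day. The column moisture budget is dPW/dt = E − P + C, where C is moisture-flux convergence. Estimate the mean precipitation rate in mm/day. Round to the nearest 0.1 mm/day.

P ≈ 31.9 mm/day

dPW/dt = (51.2 − 47.8) mm / (36/24 day) = +2.267 mm/day.
P = E + C − dPW/dt = 1.8 + (32.4) − (+2.267) = 31.9 mm/day.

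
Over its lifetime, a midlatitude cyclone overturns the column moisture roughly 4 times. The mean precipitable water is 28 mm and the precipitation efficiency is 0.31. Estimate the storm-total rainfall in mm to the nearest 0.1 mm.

rainfall ≈ 34.7 mm

Each cycle deposits ε × PW = 0.31 × 28 = 8.68 mm.
Over 4 cycles: 4 × 8.68 = 34.7 mm.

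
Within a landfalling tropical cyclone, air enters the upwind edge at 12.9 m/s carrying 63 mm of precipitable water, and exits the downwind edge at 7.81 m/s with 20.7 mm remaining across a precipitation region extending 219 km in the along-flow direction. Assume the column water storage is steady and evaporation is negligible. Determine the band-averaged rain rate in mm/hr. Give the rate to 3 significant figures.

Column moisture flux per unit crosswind length is F = V × PW.
Inflow: F_in = 12.9 × 63 = 812.7 mm·m/s
Outflow: F_out = 7.81 × 20.7 = 161.667 mm·m/s
Steady-state rate R = (F_in − F_out)/L = (812.7 − 161.667) / 219000 m = 2.973e-03 mm/s.
R = 2.973e-03 × 3600 = 10.7 mm/hr.

R ≈ 10.7 mm/hr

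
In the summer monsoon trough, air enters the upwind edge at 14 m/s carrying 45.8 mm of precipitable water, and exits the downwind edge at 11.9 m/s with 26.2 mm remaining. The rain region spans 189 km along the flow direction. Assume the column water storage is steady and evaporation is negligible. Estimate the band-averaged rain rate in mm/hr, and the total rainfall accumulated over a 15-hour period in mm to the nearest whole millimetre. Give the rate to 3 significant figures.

Column moisture flux per unit crosswind length is F = V × PW.
Inflow: F_in = 14 × 45.8 = 641.2 mm·m/s
Outflow: F_out = 11.9 × 26.2 = 311.78 mm·m/s
Steady-state rate R = (F_in − F_out)/L = (641.2 − 311.78) / 189000 m = 1.743e-03 mm/s.
R = 1.743e-03 × 3600 = 6.27 mm/hr.
Over 15 h: total = 6.27 × 15 = 94.05 ≈ 94 mm.

R ≈ 6.27 mm/hr; total ≈ 94 mm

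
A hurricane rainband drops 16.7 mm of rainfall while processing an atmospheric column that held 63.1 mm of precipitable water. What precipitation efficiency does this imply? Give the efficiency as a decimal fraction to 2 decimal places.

ε ≈ 0.26

ε = rainfall / PW = 16.7 / 63.1 = 0.26.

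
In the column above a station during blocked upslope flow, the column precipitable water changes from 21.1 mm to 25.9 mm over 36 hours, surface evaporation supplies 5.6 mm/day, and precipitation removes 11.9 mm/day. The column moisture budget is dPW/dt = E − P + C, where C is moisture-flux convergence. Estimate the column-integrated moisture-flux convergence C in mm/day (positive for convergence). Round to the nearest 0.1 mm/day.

dPW/dt = (25.9 − 21.1) mm / (36/24 day) = +3.200 mm/day.
C = dPW/dt − E + P = (+3.200) − 5.6 + 11.9 = 9.5 mm/day.

C ≈ 9.5 mm/day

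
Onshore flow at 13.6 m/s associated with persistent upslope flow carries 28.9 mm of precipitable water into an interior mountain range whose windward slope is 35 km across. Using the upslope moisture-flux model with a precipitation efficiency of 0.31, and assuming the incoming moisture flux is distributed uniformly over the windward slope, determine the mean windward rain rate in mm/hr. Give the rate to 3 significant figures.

R ≈ 12.5 mm/hr

Incoming column moisture flux per unit ridge length: F = V × PW = 13.6 × 28.9 = 393.04 mm·m/s.
Spread over the 35 km slope with efficiency ε = 0.31: R = ε·F/W = 0.31 × 393.04 / 35000 m = 3.481e-03 mm/s.
R = 3.481e-03 × 3600 = 12.5 mm/hr.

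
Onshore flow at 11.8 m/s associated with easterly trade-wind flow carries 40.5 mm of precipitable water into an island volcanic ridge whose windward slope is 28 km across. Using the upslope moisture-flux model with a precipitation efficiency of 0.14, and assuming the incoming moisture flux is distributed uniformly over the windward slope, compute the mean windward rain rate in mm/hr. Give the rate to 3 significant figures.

Incoming column moisture flux per unit ridge length: F = V × PW = 11.8 × 40.5 = 477.9 mm·m/s.
Spread over the 28 km slope with efficiency ε = 0.14: R = ε·F/W = 0.14 × 477.9 / 28000 m = 2.390e-03 mm/s.
R = 2.390e-03 × 3600 = 8.60 mm/hr.

R ≈ 8.60 mm/hr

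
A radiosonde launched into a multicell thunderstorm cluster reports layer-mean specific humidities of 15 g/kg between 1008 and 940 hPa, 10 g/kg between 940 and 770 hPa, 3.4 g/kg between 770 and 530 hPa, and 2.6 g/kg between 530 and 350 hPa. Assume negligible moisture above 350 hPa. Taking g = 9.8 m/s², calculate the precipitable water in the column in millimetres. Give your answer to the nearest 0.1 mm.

Precipitable water is the column-integrated vapour mass per unit area: PW = (1/g) Σ q̄ Δp, with q in kg/kg and Δp in Pa (1 kg/m² of water = 1 mm).
Layer 1008–940 hPa: Δp = 68 hPa = 6800 Pa, q̄ = 0.015 kg/kg → 0.015 × 6800 / 9.8 = 10.41 mm
Layer 940–770 hPa: Δp = 170 hPa = 17000 Pa, q̄ = 0.01 kg/kg → 0.01 × 17000 / 9.8 = 17.35 mm
Layer 770–530 hPa: Δp = 240 hPa = 24000 Pa, q̄ = 0.0034 kg/kg → 0.0034 × 24000 / 9.8 = 8.33 mm
Layer 530–350 hPa: Δp = 180 hPa = 18000 Pa, q̄ = 0.0026 kg/kg → 0.0026 × 18000 / 9.8 = 4.78 mm
PW = 10.41 + 17.35 + 8.33 + 4.78 = 40.87 ≈ 40.9 mm.

PW ≈ 40.9 mm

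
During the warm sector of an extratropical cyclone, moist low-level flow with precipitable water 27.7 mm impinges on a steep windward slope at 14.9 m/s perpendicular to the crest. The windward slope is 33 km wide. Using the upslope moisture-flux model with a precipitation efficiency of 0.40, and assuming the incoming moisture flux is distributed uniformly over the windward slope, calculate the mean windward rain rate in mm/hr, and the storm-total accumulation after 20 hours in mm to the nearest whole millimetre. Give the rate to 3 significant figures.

Incoming column moisture flux per unit ridge length: F = V × PW = 14.9 × 27.7 = 412.73 mm·m/s.
Spread over the 33 km slope with efficiency ε = 0.40: R = ε·F/W = 0.40 × 412.73 / 33000 m = 5.003e-03 mm/s.
R = 5.003e-03 × 3600 = 18.0 mm/hr.
Over 20 h: total = 18.0 × 20 = 360 mm.

R ≈ 18.0 mm/hr; total ≈ 360 mm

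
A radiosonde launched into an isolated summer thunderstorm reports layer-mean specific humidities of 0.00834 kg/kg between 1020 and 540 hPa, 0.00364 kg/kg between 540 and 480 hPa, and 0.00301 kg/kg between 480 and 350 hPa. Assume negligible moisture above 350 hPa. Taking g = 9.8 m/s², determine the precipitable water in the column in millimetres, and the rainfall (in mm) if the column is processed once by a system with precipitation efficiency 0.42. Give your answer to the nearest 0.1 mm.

PW ≈ 47.1 mm; rainfall ≈ 19.8 mm

Precipitable water is the column-integrated vapour mass per unit area: PW = (1/g) Σ q̄ Δp, with q in kg/kg and Δp in Pa (1 kg/m² of water = 1 mm).
Layer 1020–540 hPa: Δp = 480 hPa = 48000 Pa, q̄ = 0.00834 kg/kg → 0.00834 × 48000 / 9.8 = 40.85 mm
Layer 540–480 hPa: Δp = 60 hPa = 6000 Pa, q̄ = 0.00364 kg/kg → 0.00364 × 6000 / 9.8 = 2.23 mm
Layer 480–350 hPa: Δp = 130 hPa = 13000 Pa, q̄ = 0.00301 kg/kg → 0.00301 × 13000 / 9.8 = 3.99 mm
PW = 40.85 + 2.23 + 3.99 = 47.07 ≈ 47.1 mm.
Rainfall = ε × PW = 0.42 × 47.1 = 19.8 mm.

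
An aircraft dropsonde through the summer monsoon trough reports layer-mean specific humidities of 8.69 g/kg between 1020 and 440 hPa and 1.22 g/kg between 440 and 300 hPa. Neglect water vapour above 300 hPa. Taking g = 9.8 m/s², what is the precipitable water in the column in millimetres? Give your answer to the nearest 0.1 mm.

Precipitable water is the column-integrated vapour mass per unit area: PW = (1/g) Σ q̄ Δp, with q in kg/kg and Δp in Pa (1 kg/m² of water = 1 mm).
Layer 1020–440 hPa: Δp = 580 hPa = 58000 Pa, q̄ = 0.00869 kg/kg → 0.00869 × 58000 / 9.8 = 51.43 mm
Layer 440–300 hPa: Δp = 140 hPa = 14000 Pa, q̄ = 0.00122 kg/kg → 0.00122 × 14000 / 9.8 = 1.74 mm
PW = 51.43 + 1.74 = 53.17 ≈ 53.2 mm.

PW ≈ 53.2 mm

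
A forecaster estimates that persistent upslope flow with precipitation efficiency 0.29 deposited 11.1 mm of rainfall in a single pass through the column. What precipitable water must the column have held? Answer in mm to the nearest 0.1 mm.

PW ≈ 38.3 mm

PW = rainfall / ε = 11.1 / 0.29 = 38.3 mm.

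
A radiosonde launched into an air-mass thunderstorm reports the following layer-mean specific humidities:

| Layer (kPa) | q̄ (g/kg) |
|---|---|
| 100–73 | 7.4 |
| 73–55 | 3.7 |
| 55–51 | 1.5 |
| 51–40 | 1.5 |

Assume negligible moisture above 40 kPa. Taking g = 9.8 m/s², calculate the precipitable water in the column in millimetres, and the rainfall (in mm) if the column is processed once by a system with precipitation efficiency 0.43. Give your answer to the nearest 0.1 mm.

Precipitable water is the column-integrated vapour mass per unit area: PW = (1/g) Σ q̄ Δp, with q in kg/kg and Δp in Pa (1 kg/m² of water = 1 mm).
Layer 100–73 kPa: Δp = 270 hPa = 27000 Pa, q̄ = 0.0074 kg/kg → 0.0074 × 27000 / 9.8 = 20.39 mm
Layer 73–55 kPa: Δp = 180 hPa = 18000 Pa, q̄ = 0.0037 kg/kg → 0.0037 × 18000 / 9.8 = 6.80 mm
Layer 55–51 kPa: Δp = 40 hPa = 4000 Pa, q̄ = 0.0015 kg/kg → 0.0015 × 4000 / 9.8 = 0.61 mm
Layer 51–40 kPa: Δp = 110 hPa = 11000 Pa, q̄ = 0.0015 kg/kg → 0.0015 × 11000 / 9.8 = 1.68 mm
PW = 20.39 + 6.80 + 0.61 + 1.68 = 29.48 ≈ 29.5 mm.
Rainfall = ε × PW = 0.43 × 29.5 = 12.7 mm.

PW ≈ 29.5 mm; rainfall ≈ 12.7 mm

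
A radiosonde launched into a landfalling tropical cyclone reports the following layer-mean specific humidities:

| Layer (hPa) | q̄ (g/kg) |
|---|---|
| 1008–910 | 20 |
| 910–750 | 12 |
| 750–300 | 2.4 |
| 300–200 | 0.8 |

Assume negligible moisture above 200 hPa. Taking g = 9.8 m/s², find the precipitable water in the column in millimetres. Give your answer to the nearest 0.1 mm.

Precipitable water is the column-integrated vapour mass per unit area: PW = (1/g) Σ q̄ Δp, with q in kg/kg and Δp in Pa (1 kg/m² of water = 1 mm).
Layer 1008–910 hPa: Δp = 98 hPa = 9800 Pa, q̄ = 0.02 kg/kg → 0.02 × 9800 / 9.8 = 20.00 mm
Layer 910–750 hPa: Δp = 160 hPa = 16000 Pa, q̄ = 0.012 kg/kg → 0.012 × 16000 / 9.8 = 19.59 mm
Layer 750–300 hPa: Δp = 450 hPa = 45000 Pa, q̄ = 0.0024 kg/kg → 0.0024 × 45000 / 9.8 = 11.02 mm
Layer 300–200 hPa: Δp = 100 hPa = 10000 Pa, q̄ = 0.0008 kg/kg → 0.0008 × 10000 / 9.8 = 0.82 mm
PW = 20.00 + 19.59 + 11.02 + 0.82 = 51.43 ≈ 51.4 mm.

PW ≈ 51.4 mm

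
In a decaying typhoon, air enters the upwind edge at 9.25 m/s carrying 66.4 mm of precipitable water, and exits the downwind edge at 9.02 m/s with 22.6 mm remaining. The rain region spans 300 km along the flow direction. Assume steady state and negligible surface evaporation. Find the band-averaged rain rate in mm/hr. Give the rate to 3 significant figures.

R ≈ 4.92 mm/hr

Column moisture flux per unit crosswind length is F = V × PW.
Inflow: F_in = 9.25 × 66.4 = 614.2 mm·m/s
Outflow: F_out = 9.02 × 22.6 = 203.852 mm·m/s
Steady-state rate R = (F_in − F_out)/L = (614.2 − 203.852) / 300000 m = 1.368e-03 mm/s.
R = 1.368e-03 × 3600 = 4.92 mm/hr.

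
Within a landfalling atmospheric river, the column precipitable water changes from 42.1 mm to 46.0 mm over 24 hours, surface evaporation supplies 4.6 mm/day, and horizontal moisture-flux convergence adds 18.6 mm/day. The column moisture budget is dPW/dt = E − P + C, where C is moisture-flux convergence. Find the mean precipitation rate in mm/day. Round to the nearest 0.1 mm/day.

dPW/dt = (46.0 − 42.1) mm / (24/24 day) = +3.900 mm/day.
P = E + C − dPW/dt = 4.6 + (18.6) − (+3.900) = 19.3 mm/day.

P ≈ 19.3 mm/day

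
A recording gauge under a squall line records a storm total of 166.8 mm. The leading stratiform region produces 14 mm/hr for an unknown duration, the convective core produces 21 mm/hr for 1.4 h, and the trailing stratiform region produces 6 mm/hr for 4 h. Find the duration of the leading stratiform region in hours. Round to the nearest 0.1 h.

Known phases: 21 × 1.4 + 6 × 4 = 29.4 + 24 = 53.4 mm.
Remaining depth = 166.8 − 53.4 = 113.4 mm.
Duration = 113.4 / 14 = 8.1 h.

duration ≈ 8.1 h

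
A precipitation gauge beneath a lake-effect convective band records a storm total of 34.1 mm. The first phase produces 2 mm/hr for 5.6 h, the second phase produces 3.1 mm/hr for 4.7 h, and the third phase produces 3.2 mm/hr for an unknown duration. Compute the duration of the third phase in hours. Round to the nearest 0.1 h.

Known phases: 2 × 5.6 + 3.1 × 4.7 = 11.2 + 14.57 = 25.77 mm.
Remaining depth = 34.1 − 25.77 = 8.33 mm.
Duration = 8.33 / 3.2 = 2.6 h.

duration ≈ 2.6 h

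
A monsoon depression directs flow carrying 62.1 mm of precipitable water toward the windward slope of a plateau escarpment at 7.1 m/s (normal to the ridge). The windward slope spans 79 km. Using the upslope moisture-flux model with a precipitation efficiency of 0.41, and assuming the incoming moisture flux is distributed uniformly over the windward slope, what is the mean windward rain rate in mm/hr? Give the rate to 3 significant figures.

Incoming column moisture flux per unit ridge length: F = V × PW = 7.1 × 62.1 = 440.91 mm·m/s.
Spread over the 79 km slope with efficiency ε = 0.41: R = ε·F/W = 0.41 × 440.91 / 79000 m = 2.288e-03 mm/s.
R = 2.288e-03 × 3600 = 8.24 mm/hr.

R ≈ 8.24 mm/hr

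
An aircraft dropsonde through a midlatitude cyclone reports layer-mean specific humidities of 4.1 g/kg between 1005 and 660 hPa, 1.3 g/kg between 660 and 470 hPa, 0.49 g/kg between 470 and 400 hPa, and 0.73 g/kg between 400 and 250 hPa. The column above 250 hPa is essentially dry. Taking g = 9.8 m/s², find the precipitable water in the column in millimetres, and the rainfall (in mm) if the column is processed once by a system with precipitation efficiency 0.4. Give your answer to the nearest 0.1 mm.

Precipitable water is the column-integrated vapour mass per unit area: PW = (1/g) Σ q̄ Δp, with q in kg/kg and Δp in Pa (1 kg/m² of water = 1 mm).
Layer 1005–660 hPa: Δp = 345 hPa = 34500 Pa, q̄ = 0.0041 kg/kg → 0.0041 × 34500 / 9.8 = 14.43 mm
Layer 660–470 hPa: Δp = 190 hPa = 19000 Pa, q̄ = 0.0013 kg/kg → 0.0013 × 19000 / 9.8 = 2.52 mm
Layer 470–400 hPa: Δp = 70 hPa = 7000 Pa, q̄ = 0.00049 kg/kg → 0.00049 × 7000 / 9.8 = 0.35 mm
Layer 400–250 hPa: Δp = 150 hPa = 15000 Pa, q̄ = 0.00073 kg/kg → 0.00073 × 15000 / 9.8 = 1.12 mm
PW = 14.43 + 2.52 + 0.35 + 1.12 = 18.42 ≈ 18.4 mm.
Rainfall = ε × PW = 0.4 × 18.4 = 7.4 mm.

PW ≈ 18.4 mm; rainfall ≈ 7.4 mm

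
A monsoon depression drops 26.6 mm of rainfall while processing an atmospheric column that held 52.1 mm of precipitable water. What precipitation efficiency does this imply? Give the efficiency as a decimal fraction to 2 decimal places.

ε ≈ 0.51

ε = rainfall / PW = 26.6 / 52.1 = 0.51.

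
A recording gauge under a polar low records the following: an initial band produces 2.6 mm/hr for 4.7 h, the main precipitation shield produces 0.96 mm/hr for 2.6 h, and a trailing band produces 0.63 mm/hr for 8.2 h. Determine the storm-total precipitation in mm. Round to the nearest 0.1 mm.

total ≈ 19.9 mm

Total = Σ Rᵢ Δtᵢ = 2.6 × 4.7 + 0.96 × 2.6 + 0.63 × 8.2
      = 12.22 + 2.496 + 5.166 = 19.9 mm.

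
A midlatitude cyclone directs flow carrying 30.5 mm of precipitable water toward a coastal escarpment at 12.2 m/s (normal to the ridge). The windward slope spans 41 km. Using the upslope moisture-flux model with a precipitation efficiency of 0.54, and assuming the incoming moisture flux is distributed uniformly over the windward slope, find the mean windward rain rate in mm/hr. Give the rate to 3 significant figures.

R ≈ 17.6 mm/hr

Incoming column moisture flux per unit ridge length: F = V × PW = 12.2 × 30.5 = 372.1 mm·m/s.
Spread over the 41 km slope with efficiency ε = 0.54: R = ε·F/W = 0.54 × 372.1 / 41000 m = 4.901e-03 mm/s.
R = 4.901e-03 × 3600 = 17.6 mm/hr.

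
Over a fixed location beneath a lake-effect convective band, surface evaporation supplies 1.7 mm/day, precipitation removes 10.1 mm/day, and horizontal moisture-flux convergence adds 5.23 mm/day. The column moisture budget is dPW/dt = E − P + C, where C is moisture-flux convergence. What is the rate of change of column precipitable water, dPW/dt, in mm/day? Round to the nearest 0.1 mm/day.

dPW/dt = E − P + C = 1.7 − 10.1 + (5.23) = -3.2 mm/day.

dPW/dt ≈ -3.2 mm/day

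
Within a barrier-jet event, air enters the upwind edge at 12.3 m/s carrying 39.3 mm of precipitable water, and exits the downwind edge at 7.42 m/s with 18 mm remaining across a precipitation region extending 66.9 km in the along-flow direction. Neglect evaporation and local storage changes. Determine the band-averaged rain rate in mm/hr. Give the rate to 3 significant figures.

Column moisture flux per unit crosswind length is F = V × PW.
Inflow: F_in = 12.3 × 39.3 = 483.39 mm·m/s
Outflow: F_out = 7.42 × 18 = 133.56 mm·m/s
Steady-state rate R = (F_in − F_out)/L = (483.39 − 133.56) / 66900 m = 5.229e-03 mm/s.
R = 5.229e-03 × 3600 = 18.8 mm/hr.

R ≈ 18.8 mm/hr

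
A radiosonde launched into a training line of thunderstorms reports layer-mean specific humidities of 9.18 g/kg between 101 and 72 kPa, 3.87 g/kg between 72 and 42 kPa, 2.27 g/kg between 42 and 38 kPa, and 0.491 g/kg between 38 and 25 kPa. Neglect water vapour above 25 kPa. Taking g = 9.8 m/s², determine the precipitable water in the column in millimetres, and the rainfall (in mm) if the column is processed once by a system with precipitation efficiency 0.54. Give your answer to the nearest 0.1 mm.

Precipitable water is the column-integrated vapour mass per unit area: PW = (1/g) Σ q̄ Δp, with q in kg/kg and Δp in Pa (1 kg/m² of water = 1 mm).
Layer 101–72 kPa: Δp = 290 hPa = 29000 Pa, q̄ = 0.00918 kg/kg → 0.00918 × 29000 / 9.8 = 27.17 mm
Layer 72–42 kPa: Δp = 300 hPa = 30000 Pa, q̄ = 0.00387 kg/kg → 0.00387 × 30000 / 9.8 = 11.85 mm
Layer 42–38 kPa: Δp = 40 hPa = 4000 Pa, q̄ = 0.00227 kg/kg → 0.00227 × 4000 / 9.8 = 0.93 mm
Layer 38–25 kPa: Δp = 130 hPa = 13000 Pa, q̄ = 0.000491 kg/kg → 0.000491 × 13000 / 9.8 = 0.65 mm
PW = 27.17 + 11.85 + 0.93 + 0.65 = 40.60 ≈ 40.6 mm.
Rainfall = ε × PW = 0.54 × 40.6 = 21.9 mm.

PW ≈ 40.6 mm; rainfall ≈ 21.9 mm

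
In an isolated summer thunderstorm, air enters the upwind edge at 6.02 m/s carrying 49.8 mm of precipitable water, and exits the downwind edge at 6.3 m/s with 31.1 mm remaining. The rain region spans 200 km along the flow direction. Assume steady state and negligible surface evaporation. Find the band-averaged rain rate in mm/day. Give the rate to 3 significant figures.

Column moisture flux per unit crosswind length is F = V × PW.
Inflow: F_in = 6.02 × 49.8 = 299.796 mm·m/s
Outflow: F_out = 6.3 × 31.1 = 195.93 mm·m/s
Steady-state rate R = (F_in − F_out)/L = (299.796 − 195.93) / 200000 m = 5.193e-04 mm/s.
R = 5.193e-04 × 3600 × 24 = 44.9 mm/day.

R ≈ 44.9 mm/day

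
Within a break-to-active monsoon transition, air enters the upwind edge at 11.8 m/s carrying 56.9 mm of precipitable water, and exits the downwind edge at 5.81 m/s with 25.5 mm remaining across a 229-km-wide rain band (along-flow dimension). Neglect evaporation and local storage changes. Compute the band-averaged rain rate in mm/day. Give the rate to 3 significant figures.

R ≈ 197 mm/day

Column moisture flux per unit crosswind length is F = V × PW.
Inflow: F_in = 11.8 × 56.9 = 671.42 mm·m/s
Outflow: F_out = 5.81 × 25.5 = 148.155 mm·m/s
Steady-state rate R = (F_in − F_out)/L = (671.42 − 148.155) / 229000 m = 2.285e-03 mm/s.
R = 2.285e-03 × 3600 × 24 = 197 mm/day.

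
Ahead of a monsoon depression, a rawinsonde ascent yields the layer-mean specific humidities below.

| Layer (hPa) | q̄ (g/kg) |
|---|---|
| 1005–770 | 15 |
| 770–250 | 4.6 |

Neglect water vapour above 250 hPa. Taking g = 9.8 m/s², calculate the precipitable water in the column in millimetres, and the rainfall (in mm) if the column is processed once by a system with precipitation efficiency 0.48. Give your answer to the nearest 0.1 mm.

PW ≈ 60.4 mm; rainfall ≈ 29.0 mm

Precipitable water is the column-integrated vapour mass per unit area: PW = (1/g) Σ q̄ Δp, with q in kg/kg and Δp in Pa (1 kg/m² of water = 1 mm).
Layer 1005–770 hPa: Δp = 235 hPa = 23500 Pa, q̄ = 0.015 kg/kg → 0.015 × 23500 / 9.8 = 35.97 mm
Layer 770–250 hPa: Δp = 520 hPa = 52000 Pa, q̄ = 0.0046 kg/kg → 0.0046 × 52000 / 9.8 = 24.41 mm
PW = 35.97 + 24.41 = 60.38 ≈ 60.4 mm.
Rainfall = ε × PW = 0.48 × 60.4 = 29.0 mm.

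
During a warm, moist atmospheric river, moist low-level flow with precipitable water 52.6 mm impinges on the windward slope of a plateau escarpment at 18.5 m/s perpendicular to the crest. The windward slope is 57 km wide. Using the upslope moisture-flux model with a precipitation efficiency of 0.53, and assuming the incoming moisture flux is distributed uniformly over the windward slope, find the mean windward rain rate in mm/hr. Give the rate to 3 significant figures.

R ≈ 32.6 mm/hr

Incoming column moisture flux per unit ridge length: F = V × PW = 18.5 × 52.6 = 973.1 mm·m/s.
Spread over the 57 km slope with efficiency ε = 0.53: R = ε·F/W = 0.53 × 973.1 / 57000 m = 9.048e-03 mm/s.
R = 9.048e-03 × 3600 = 32.6 mm/hr.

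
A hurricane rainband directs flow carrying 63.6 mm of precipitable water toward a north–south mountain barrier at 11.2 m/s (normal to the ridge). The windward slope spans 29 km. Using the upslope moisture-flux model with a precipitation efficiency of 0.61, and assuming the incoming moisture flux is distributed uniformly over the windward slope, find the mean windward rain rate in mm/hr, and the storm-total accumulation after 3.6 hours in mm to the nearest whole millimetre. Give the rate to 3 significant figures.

R ≈ 53.9 mm/hr; total ≈ 194 mm

Incoming column moisture flux per unit ridge length: F = V × PW = 11.2 × 63.6 = 712.32 mm·m/s.
Spread over the 29 km slope with efficiency ε = 0.61: R = ε·F/W = 0.61 × 712.32 / 29000 m = 1.498e-02 mm/s.
R = 1.498e-02 × 3600 = 53.9 mm/hr.
Over 3.6 h: total = 53.9 × 3.6 = 194.04 ≈ 194 mm.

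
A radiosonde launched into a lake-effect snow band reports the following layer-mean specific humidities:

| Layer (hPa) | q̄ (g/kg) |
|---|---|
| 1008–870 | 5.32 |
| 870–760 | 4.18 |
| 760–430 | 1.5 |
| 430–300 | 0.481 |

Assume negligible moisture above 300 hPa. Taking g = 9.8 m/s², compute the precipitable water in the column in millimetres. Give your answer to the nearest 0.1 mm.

Precipitable water is the column-integrated vapour mass per unit area: PW = (1/g) Σ q̄ Δp, with q in kg/kg and Δp in Pa (1 kg/m² of water = 1 mm).
Layer 1008–870 hPa: Δp = 138 hPa = 13800 Pa, q̄ = 0.00532 kg/kg → 0.00532 × 13800 / 9.8 = 7.49 mm
Layer 870–760 hPa: Δp = 110 hPa = 11000 Pa, q̄ = 0.00418 kg/kg → 0.00418 × 11000 / 9.8 = 4.69 mm
Layer 760–430 hPa: Δp = 330 hPa = 33000 Pa, q̄ = 0.0015 kg/kg → 0.0015 × 33000 / 9.8 = 5.05 mm
Layer 430–300 hPa: Δp = 130 hPa = 13000 Pa, q̄ = 0.000481 kg/kg → 0.000481 × 13000 / 9.8 = 0.64 mm
PW = 7.49 + 4.69 + 5.05 + 0.64 = 17.87 ≈ 17.9 mm.

PW ≈ 17.9 mm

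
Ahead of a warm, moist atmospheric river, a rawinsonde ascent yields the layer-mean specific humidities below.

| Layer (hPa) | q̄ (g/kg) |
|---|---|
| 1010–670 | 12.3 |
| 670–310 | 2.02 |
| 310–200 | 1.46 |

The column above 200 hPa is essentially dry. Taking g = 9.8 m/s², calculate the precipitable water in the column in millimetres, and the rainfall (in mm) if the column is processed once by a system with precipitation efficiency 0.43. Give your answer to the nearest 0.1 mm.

PW ≈ 51.7 mm; rainfall ≈ 22.2 mm

Precipitable water is the column-integrated vapour mass per unit area: PW = (1/g) Σ q̄ Δp, with q in kg/kg and Δp in Pa (1 kg/m² of water = 1 mm).
Layer 1010–670 hPa: Δp = 340 hPa = 34000 Pa, q̄ = 0.0123 kg/kg → 0.0123 × 34000 / 9.8 = 42.67 mm
Layer 670–310 hPa: Δp = 360 hPa = 36000 Pa, q̄ = 0.00202 kg/kg → 0.00202 × 36000 / 9.8 = 7.42 mm
Layer 310–200 hPa: Δp = 110 hPa = 11000 Pa, q̄ = 0.00146 kg/kg → 0.00146 × 11000 / 9.8 = 1.64 mm
PW = 42.67 + 7.42 + 1.64 = 51.73 ≈ 51.7 mm.
Rainfall = ε × PW = 0.43 × 51.7 = 22.2 mm.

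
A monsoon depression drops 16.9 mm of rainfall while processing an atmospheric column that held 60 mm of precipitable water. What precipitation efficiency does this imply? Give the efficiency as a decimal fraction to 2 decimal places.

ε = rainfall / PW = 16.9 / 60 = 0.28.

ε ≈ 0.28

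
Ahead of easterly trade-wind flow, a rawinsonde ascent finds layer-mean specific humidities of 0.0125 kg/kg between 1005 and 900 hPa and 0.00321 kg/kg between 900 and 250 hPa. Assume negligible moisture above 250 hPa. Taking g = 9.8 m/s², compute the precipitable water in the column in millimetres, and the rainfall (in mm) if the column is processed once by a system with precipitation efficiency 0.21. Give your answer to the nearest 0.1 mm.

Precipitable water is the column-integrated vapour mass per unit area: PW = (1/g) Σ q̄ Δp, with q in kg/kg and Δp in Pa (1 kg/m² of water = 1 mm).
Layer 1005–900 hPa: Δp = 105 hPa = 10500 Pa, q̄ = 0.0125 kg/kg → 0.0125 × 10500 / 9.8 = 13.39 mm
Layer 900–250 hPa: Δp = 650 hPa = 65000 Pa, q̄ = 0.00321 kg/kg → 0.00321 × 65000 / 9.8 = 21.29 mm
PW = 13.39 + 21.29 = 34.68 ≈ 34.7 mm.
Rainfall = ε × PW = 0.21 × 34.7 = 7.3 mm.

PW ≈ 34.7 mm; rainfall ≈ 7.3 mm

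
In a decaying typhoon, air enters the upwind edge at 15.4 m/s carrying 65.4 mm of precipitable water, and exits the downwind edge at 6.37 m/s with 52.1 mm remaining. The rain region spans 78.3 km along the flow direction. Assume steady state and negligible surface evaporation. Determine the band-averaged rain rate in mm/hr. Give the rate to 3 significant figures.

R ≈ 31.0 mm/hr

Column moisture flux per unit crosswind length is F = V × PW.
Inflow: F_in = 15.4 × 65.4 = 1007.16 mm·m/s
Outflow: F_out = 6.37 × 52.1 = 331.877 mm·m/s
Steady-state rate R = (F_in − F_out)/L = (1007.16 − 331.877) / 78300 m = 8.624e-03 mm/s.
R = 8.624e-03 × 3600 = 31.0 mm/hr.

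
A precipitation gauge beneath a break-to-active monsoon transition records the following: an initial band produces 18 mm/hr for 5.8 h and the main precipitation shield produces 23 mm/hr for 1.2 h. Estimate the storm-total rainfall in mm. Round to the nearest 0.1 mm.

Total = Σ Rᵢ Δtᵢ = 18 × 5.8 + 23 × 1.2
      = 104.4 + 27.6 = 132.0 mm.

total ≈ 132.0 mm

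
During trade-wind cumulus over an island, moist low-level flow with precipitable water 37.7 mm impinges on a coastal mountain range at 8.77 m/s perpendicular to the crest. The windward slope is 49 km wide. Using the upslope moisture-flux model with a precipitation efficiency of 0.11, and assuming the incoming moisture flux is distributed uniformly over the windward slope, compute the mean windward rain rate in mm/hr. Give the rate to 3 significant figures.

Incoming column moisture flux per unit ridge length: F = V × PW = 8.77 × 37.7 = 330.629 mm·m/s.
Spread over the 49 km slope with efficiency ε = 0.11: R = ε·F/W = 0.11 × 330.629 / 49000 m = 7.422e-04 mm/s.
R = 7.422e-04 × 3600 = 2.67 mm/hr.

R ≈ 2.67 mm/hr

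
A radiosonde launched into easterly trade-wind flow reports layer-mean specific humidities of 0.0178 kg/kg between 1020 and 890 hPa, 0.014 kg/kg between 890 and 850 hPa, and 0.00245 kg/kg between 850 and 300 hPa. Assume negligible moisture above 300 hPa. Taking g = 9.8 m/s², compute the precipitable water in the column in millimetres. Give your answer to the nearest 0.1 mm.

PW ≈ 43.1 mm

Precipitable water is the column-integrated vapour mass per unit area: PW = (1/g) Σ q̄ Δp, with q in kg/kg and Δp in Pa (1 kg/m² of water = 1 mm).
Layer 1020–890 hPa: Δp = 130 hPa = 13000 Pa, q̄ = 0.0178 kg/kg → 0.0178 × 13000 / 9.8 = 23.61 mm
Layer 890–850 hPa: Δp = 40 hPa = 4000 Pa, q̄ = 0.014 kg/kg → 0.014 × 4000 / 9.8 = 5.71 mm
Layer 850–300 hPa: Δp = 550 hPa = 55000 Pa, q̄ = 0.00245 kg/kg → 0.00245 × 55000 / 9.8 = 13.75 mm
PW = 23.61 + 5.71 + 13.75 = 43.07 ≈ 43.1 mm.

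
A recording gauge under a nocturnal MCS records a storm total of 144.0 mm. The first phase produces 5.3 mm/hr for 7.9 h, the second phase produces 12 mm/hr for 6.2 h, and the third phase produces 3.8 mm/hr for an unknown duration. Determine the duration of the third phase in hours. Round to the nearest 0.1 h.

duration ≈ 7.3 h

Known phases: 5.3 × 7.9 + 12 × 6.2 = 41.87 + 74.4 = 116.27 mm.
Remaining depth = 144.0 − 116.27 = 27.73 mm.
Duration = 27.73 / 3.8 = 7.3 h.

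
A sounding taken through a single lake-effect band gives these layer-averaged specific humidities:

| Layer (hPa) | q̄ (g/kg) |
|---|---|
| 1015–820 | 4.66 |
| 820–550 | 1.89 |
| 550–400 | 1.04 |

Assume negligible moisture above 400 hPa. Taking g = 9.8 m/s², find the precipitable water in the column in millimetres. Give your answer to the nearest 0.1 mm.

Precipitable water is the column-integrated vapour mass per unit area: PW = (1/g) Σ q̄ Δp, with q in kg/kg and Δp in Pa (1 kg/m² of water = 1 mm).
Layer 1015–820 hPa: Δp = 195 hPa = 19500 Pa, q̄ = 0.00466 kg/kg → 0.00466 × 19500 / 9.8 = 9.27 mm
Layer 820–550 hPa: Δp = 270 hPa = 27000 Pa, q̄ = 0.00189 kg/kg → 0.00189 × 27000 / 9.8 = 5.21 mm
Layer 550–400 hPa: Δp = 150 hPa = 15000 Pa, q̄ = 0.00104 kg/kg → 0.00104 × 15000 / 9.8 = 1.59 mm
PW = 9.27 + 5.21 + 1.59 = 16.07 ≈ 16.1 mm.

PW ≈ 16.1 mm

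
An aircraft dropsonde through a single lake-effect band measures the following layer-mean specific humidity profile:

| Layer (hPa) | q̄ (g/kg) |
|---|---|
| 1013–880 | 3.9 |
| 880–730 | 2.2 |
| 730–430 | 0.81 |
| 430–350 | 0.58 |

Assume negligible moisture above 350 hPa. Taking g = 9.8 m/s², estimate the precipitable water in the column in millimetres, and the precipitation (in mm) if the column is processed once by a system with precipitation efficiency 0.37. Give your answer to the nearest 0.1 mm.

PW ≈ 11.6 mm; precipitation ≈ 4.3 mm

Precipitable water is the column-integrated vapour mass per unit area: PW = (1/g) Σ q̄ Δp, with q in kg/kg and Δp in Pa (1 kg/m² of water = 1 mm).
Layer 1013–880 hPa: Δp = 133 hPa = 13300 Pa, q̄ = 0.0039 kg/kg → 0.0039 × 13300 / 9.8 = 5.29 mm
Layer 880–730 hPa: Δp = 150 hPa = 15000 Pa, q̄ = 0.0022 kg/kg → 0.0022 × 15000 / 9.8 = 3.37 mm
Layer 730–430 hPa: Δp = 300 hPa = 30000 Pa, q̄ = 0.00081 kg/kg → 0.00081 × 30000 / 9.8 = 2.48 mm
Layer 430–350 hPa: Δp = 80 hPa = 8000 Pa, q̄ = 0.00058 kg/kg → 0.00058 × 8000 / 9.8 = 0.47 mm
PW = 5.29 + 3.37 + 2.48 + 0.47 = 11.61 ≈ 11.6 mm.
Precipitation = ε × PW = 0.37 × 11.6 = 4.3 mm.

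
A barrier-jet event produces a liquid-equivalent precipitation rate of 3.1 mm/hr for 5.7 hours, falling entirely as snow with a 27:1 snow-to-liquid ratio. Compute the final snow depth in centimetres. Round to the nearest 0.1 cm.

snow depth ≈ 47.7 cm

Liquid-equivalent depth = 3.1 × 5.7 = 17.67 mm.
Snow depth = 17.67 mm × 27 = 477.09 mm = 47.7 cm.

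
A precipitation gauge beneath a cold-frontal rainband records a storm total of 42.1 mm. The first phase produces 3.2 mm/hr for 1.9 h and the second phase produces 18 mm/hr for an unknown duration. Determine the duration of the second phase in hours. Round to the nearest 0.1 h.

Known phases: 3.2 × 1.9 = 6.08 mm.
Remaining depth = 42.1 − 6.08 = 36.02 mm.
Duration = 36.02 / 18 = 2.0 h.

duration ≈ 2.0 h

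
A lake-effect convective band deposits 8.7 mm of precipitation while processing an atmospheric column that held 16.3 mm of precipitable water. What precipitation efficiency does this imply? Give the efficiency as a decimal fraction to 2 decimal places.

ε = precipitation / PW = 8.7 / 16.3 = 0.53.

ε ≈ 0.53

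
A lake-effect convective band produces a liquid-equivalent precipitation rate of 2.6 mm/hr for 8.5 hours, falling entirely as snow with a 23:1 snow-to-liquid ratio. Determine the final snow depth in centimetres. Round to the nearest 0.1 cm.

snow depth ≈ 50.8 cm

Liquid-equivalent depth = 2.6 × 8.5 = 22.1 mm.
Snow depth = 22.1 mm × 23 = 508.3 mm = 50.8 cm.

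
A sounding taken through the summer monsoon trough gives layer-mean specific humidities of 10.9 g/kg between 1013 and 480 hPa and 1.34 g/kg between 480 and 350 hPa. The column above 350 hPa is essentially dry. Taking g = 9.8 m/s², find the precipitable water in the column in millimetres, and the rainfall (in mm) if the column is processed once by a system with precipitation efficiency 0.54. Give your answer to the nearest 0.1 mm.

PW ≈ 61.1 mm; rainfall ≈ 33.0 mm

Precipitable water is the column-integrated vapour mass per unit area: PW = (1/g) Σ q̄ Δp, with q in kg/kg and Δp in Pa (1 kg/m² of water = 1 mm).
Layer 1013–480 hPa: Δp = 533 hPa = 53300 Pa, q̄ = 0.0109 kg/kg → 0.0109 × 53300 / 9.8 = 59.28 mm
Layer 480–350 hPa: Δp = 130 hPa = 13000 Pa, q̄ = 0.00134 kg/kg → 0.00134 × 13000 / 9.8 = 1.78 mm
PW = 59.28 + 1.78 = 61.06 ≈ 61.1 mm.
Rainfall = ε × PW = 0.54 × 61.1 = 33.0 mm.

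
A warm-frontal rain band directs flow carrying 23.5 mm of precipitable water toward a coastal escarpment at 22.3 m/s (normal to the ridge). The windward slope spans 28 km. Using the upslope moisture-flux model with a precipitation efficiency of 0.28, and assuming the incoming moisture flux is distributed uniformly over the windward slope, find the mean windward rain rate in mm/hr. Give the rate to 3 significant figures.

R ≈ 18.9 mm/hr

Incoming column moisture flux per unit ridge length: F = V × PW = 22.3 × 23.5 = 524.05 mm·m/s.
Spread over the 28 km slope with efficiency ε = 0.28: R = ε·F/W = 0.28 × 524.05 / 28000 m = 5.241e-03 mm/s.
R = 5.241e-03 × 3600 = 18.9 mm/hr.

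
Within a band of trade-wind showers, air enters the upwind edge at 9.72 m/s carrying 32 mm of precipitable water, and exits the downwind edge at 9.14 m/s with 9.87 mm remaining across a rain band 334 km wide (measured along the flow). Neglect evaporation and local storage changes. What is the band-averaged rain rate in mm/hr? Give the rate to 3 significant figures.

Column moisture flux per unit crosswind length is F = V × PW.
Inflow: F_in = 9.72 × 32 = 311.04 mm·m/s
Outflow: F_out = 9.14 × 9.87 = 90.2118 mm·m/s
Steady-state rate R = (F_in − F_out)/L = (311.04 − 90.2118) / 334000 m = 6.612e-04 mm/s.
R = 6.612e-04 × 3600 = 2.38 mm/hr.

R ≈ 2.38 mm/hr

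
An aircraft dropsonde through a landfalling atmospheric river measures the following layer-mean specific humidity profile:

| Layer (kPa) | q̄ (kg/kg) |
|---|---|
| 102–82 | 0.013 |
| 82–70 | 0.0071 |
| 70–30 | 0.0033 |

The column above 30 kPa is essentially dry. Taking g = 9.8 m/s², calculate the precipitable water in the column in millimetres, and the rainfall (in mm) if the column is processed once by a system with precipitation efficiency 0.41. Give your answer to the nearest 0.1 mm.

Precipitable water is the column-integrated vapour mass per unit area: PW = (1/g) Σ q̄ Δp, with q in kg/kg and Δp in Pa (1 kg/m² of water = 1 mm).
Layer 102–82 kPa: Δp = 200 hPa = 20000 Pa, q̄ = 0.013 kg/kg → 0.013 × 20000 / 9.8 = 26.53 mm
Layer 82–70 kPa: Δp = 120 hPa = 12000 Pa, q̄ = 0.0071 kg/kg → 0.0071 × 12000 / 9.8 = 8.69 mm
Layer 70–30 kPa: Δp = 400 hPa = 40000 Pa, q̄ = 0.0033 kg/kg → 0.0033 × 40000 / 9.8 = 13.47 mm
PW = 26.53 + 8.69 + 13.47 = 48.69 ≈ 48.7 mm.
Rainfall = ε × PW = 0.41 × 48.7 = 20.0 mm.

PW ≈ 48.7 mm; rainfall ≈ 20.0 mm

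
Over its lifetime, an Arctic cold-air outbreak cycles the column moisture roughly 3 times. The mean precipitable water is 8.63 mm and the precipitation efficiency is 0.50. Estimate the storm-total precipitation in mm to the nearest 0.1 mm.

precipitation ≈ 12.9 mm

Each cycle deposits ε × PW = 0.50 × 8.63 = 4.315 mm.
Over 3 cycles: 3 × 4.315 = 12.9 mm.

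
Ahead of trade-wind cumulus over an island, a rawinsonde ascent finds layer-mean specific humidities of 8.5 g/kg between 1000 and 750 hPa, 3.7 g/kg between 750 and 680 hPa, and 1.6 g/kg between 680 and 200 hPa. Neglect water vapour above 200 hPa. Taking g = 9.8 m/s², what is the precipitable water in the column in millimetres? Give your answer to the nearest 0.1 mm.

PW ≈ 32.2 mm

Precipitable water is the column-integrated vapour mass per unit area: PW = (1/g) Σ q̄ Δp, with q in kg/kg and Δp in Pa (1 kg/m² of water = 1 mm).
Layer 1000–750 hPa: Δp = 250 hPa = 25000 Pa, q̄ = 0.0085 kg/kg → 0.0085 × 25000 / 9.8 = 21.68 mm
Layer 750–680 hPa: Δp = 70 hPa = 7000 Pa, q̄ = 0.0037 kg/kg → 0.0037 × 7000 / 9.8 = 2.64 mm
Layer 680–200 hPa: Δp = 480 hPa = 48000 Pa, q̄ = 0.0016 kg/kg → 0.0016 × 48000 / 9.8 = 7.84 mm
PW = 21.68 + 2.64 + 7.84 = 32.16 ≈ 32.2 mm.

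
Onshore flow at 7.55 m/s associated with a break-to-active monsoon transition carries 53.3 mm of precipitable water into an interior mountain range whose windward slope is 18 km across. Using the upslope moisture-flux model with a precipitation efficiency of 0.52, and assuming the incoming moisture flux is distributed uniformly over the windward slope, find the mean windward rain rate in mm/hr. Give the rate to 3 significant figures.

R ≈ 41.9 mm/hr

Incoming column moisture flux per unit ridge length: F = V × PW = 7.55 × 53.3 = 402.415 mm·m/s.
Spread over the 18 km slope with efficiency ε = 0.52: R = ε·F/W = 0.52 × 402.415 / 18000 m = 1.163e-02 mm/s.
R = 1.163e-02 × 3600 = 41.9 mm/hr.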